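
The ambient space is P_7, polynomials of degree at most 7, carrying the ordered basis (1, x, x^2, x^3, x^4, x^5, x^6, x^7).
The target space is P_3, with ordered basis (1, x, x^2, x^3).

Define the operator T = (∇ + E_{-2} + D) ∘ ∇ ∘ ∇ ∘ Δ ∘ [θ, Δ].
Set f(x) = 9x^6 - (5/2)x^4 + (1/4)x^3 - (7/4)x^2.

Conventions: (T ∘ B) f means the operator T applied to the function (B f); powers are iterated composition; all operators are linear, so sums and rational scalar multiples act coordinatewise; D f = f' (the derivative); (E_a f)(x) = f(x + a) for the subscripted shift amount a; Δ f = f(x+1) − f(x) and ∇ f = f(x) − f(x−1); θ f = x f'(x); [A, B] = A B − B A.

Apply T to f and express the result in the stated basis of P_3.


Δ f = 54x^5 + 135x^4 + 170x^3 + (483/4)x^2 + (165/4)x + 5
θ Δ f = 270x^5 + 540x^4 + 510x^3 + (483/2)x^2 + (165/4)x
θ f = 54x^6 - 10x^4 + (3/4)x^3 - (7/2)x^2
Δ θ f = 324x^5 + 810x^4 + 1040x^3 + (3009/4)x^2 + (1117/4)x + 165/4
[θ, Δ] f = -54x^5 - 270x^4 - 530x^3 - (2043/4)x^2 - 238x - 165/4
Δ [θ, Δ] f = -270x^4 - 1620x^3 - 3750x^2 - (7923/2)x - 6411/4
∇ Δ [θ, Δ] f = -1080x^3 - 3240x^2 - 3720x - 3123/2
∇ ∇ Δ [θ, Δ] f = -3240x^2 - 3240x - 1560
∇ (∇ ∘ ∇ ∘ Δ) [θ, Δ] f = -6480x
E_{-2} (∇ ∘ ∇ ∘ Δ) [θ, Δ] f = -3240x^2 + 9720x - 8040
D (∇ ∘ ∇ ∘ Δ) [θ, Δ] f = -6480x - 3240
(∇ + E_{-2} + D) (∇ ∘ ∇ ∘ Δ) [θ, Δ] f = -3240x^2 - 3240x - 11280

the image equals g(x) = -3240x^2 - 3240x - 11280


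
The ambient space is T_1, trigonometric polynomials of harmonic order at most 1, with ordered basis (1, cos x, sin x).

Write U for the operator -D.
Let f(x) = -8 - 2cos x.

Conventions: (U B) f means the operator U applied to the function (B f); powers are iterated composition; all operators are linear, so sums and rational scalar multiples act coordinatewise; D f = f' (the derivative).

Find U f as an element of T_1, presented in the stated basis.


the result is g(x) = -2sin x

D f = 2sin x
(-D) f = -2sin x


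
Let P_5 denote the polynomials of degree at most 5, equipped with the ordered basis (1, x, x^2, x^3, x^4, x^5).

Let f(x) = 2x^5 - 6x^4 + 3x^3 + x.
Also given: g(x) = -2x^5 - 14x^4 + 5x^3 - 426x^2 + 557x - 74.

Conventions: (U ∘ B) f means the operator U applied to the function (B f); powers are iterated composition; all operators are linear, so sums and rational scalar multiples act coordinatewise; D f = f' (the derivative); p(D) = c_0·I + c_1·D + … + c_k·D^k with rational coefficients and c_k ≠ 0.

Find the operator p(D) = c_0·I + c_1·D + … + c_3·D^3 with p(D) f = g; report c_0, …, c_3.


c_0 = -1, c_1 = -2, c_2 = -1, c_3 = -4

D^0 f = 2x^5 - 6x^4 + 3x^3 + x
D^1 f = 10x^4 - 24x^3 + 9x^2 + 1
D^2 f = 40x^3 - 72x^2 + 18x
D^3 f = 120x^2 - 144x + 18
matching coefficients of g against c_0 f + c_1 Df + … from the top degree down determines the c_i
solution: c_0 = -1, c_1 = -2, c_2 = -1, c_3 = -4


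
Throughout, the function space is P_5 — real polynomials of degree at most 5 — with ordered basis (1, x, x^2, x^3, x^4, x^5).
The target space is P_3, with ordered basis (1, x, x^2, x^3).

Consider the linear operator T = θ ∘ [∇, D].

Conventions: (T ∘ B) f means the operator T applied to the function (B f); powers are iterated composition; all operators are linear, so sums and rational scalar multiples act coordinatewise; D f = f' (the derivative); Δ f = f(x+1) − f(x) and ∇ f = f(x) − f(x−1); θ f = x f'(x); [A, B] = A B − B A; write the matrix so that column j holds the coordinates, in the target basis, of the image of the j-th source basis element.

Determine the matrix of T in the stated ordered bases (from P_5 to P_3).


the matrix is [[0, 0, 0, 0, 0, 0]; [0, 0, 0, 0, 0, 0]; [0, 0, 0, 0, 0, 0]; [0, 0, 0, 0, 0, 0]] (rows listed top to bottom)

image of 1: 0
image of x: 0
image of x^2: 0
image of x^3: 0
image of x^4: 0
image of x^5: 0
each image's coordinates form column j of the matrix


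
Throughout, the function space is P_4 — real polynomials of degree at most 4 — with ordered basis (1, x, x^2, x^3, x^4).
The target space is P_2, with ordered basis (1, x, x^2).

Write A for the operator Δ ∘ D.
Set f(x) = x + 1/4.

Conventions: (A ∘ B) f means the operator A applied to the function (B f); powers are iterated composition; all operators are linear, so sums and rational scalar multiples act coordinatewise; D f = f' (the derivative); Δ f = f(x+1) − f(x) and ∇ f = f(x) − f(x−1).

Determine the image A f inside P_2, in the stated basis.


the image equals g(x) = 0

D f = 1
Δ D f = 0


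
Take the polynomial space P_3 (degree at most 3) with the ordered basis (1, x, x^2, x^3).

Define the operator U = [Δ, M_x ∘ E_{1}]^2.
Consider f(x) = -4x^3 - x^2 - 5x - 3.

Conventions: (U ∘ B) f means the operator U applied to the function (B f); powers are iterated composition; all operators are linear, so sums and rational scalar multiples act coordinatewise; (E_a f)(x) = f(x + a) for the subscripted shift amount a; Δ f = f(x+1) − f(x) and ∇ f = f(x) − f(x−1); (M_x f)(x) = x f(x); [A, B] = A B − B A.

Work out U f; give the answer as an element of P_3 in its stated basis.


g(x) = -4x^3 - 49x^2 - 205x - 295

E_{1} f = -4x^3 - 13x^2 - 19x - 13
M_x E_{1} f = -4x^4 - 13x^3 - 19x^2 - 13x
Δ (M_x ∘ E_{1}) f = -16x^3 - 63x^2 - 93x - 49
Δ f = -12x^2 - 14x - 10
E_{1} Δ f = -12x^2 - 38x - 36
M_x E_{1} Δ f = -12x^3 - 38x^2 - 36x
[Δ, M_x ∘ E_{1}] f = -4x^3 - 25x^2 - 57x - 49
E_{1} [Δ, M_x ∘ E_{1}] f = -4x^3 - 37x^2 - 119x - 135
M_x E_{1} [Δ, M_x ∘ E_{1}] f = -4x^4 - 37x^3 - 119x^2 - 135x
Δ (M_x ∘ E_{1}) [Δ, M_x ∘ E_{1}] f = -16x^3 - 135x^2 - 365x - 295
Δ [Δ, M_x ∘ E_{1}] f = -12x^2 - 62x - 86
E_{1} Δ [Δ, M_x ∘ E_{1}] f = -12x^2 - 86x - 160
M_x E_{1} Δ [Δ, M_x ∘ E_{1}] f = -12x^3 - 86x^2 - 160x
[Δ, M_x ∘ E_{1}] [Δ, M_x ∘ E_{1}] f = -4x^3 - 49x^2 - 205x - 295


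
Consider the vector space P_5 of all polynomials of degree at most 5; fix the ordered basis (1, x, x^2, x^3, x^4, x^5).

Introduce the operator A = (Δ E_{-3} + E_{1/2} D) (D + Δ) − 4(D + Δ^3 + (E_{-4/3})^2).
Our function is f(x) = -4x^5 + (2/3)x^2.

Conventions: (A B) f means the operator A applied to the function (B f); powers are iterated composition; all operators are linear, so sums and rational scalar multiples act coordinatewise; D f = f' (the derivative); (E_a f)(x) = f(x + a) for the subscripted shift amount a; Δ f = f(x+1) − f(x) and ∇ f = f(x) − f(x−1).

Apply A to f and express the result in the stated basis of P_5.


the image equals g(x) = 16x^5 - (400/3)x^4 + (7360/9)x^3 - (36632/27)x^2 + (331640/81)x + 519730/243

D f = -20x^4 + (4/3)x
Δ f = -20x^4 - 40x^3 - 40x^2 - (56/3)x - 10/3
(D + Δ) f = -40x^4 - 40x^3 - 40x^2 - (52/3)x - 10/3
E_{-3} (D + Δ) f = -40x^4 + 440x^3 - 1840x^2 + (10388/3)x - 7414/3
Δ E_{-3} (D + Δ) f = -160x^3 + 1080x^2 - 2520x + 6068/3
D (D + Δ) f = -160x^3 - 120x^2 - 80x - 52/3
E_{1/2} D (D + Δ) f = -160x^3 - 360x^2 - 320x - 322/3
(Δ E_{-3} + E_{1/2} D) (D + Δ) f = -320x^3 + 720x^2 - 2840x + 5746/3
D f = -20x^4 + (4/3)x
Δ f = -20x^4 - 40x^3 - 40x^2 - (56/3)x - 10/3
Δ Δ f = -80x^3 - 240x^2 - 280x - 356/3
Δ Δ Δ f = -240x^2 - 720x - 600
E_{-4/3} f = -4x^5 + (80/3)x^4 - (640/9)x^3 + (2578/27)x^2 - (5264/81)x + 4384/243
E_{-4/3} E_{-4/3} f = -4x^5 + (160/3)x^4 - (2560/9)x^3 + (20498/27)x^2 - (82208/81)x + 132224/243
(D + Δ^3 + (E_{-4/3})^2) f = -4x^5 + (100/3)x^4 - (2560/9)x^3 + (14018/27)x^2 - (140420/81)x - 13576/243
(-4(D + Δ^3 + (E_{-4/3})^2)) f = 16x^5 - (400/3)x^4 + (10240/9)x^3 - (56072/27)x^2 + (561680/81)x + 54304/243
((Δ E_{-3} + E_{1/2} D) (D + Δ) − 4(D + Δ^3 + (E_{-4/3})^2)) f = 16x^5 - (400/3)x^4 + (7360/9)x^3 - (36632/27)x^2 + (331640/81)x + 519730/243


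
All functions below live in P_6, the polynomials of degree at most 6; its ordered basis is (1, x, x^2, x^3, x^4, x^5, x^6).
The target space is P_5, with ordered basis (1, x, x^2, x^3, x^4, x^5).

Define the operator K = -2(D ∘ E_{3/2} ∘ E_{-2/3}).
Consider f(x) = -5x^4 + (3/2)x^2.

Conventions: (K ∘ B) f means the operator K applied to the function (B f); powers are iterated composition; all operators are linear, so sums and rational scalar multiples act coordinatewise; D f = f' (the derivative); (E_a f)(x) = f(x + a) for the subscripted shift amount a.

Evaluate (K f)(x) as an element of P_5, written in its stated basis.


E_{-2/3} f = -5x^4 + (40/3)x^3 - (71/6)x^2 + (106/27)x - 26/81
E_{3/2} E_{-2/3} f = -5x^4 - (50/3)x^3 - (58/3)x^2 - (245/27)x - 1775/1296
D E_{3/2} E_{-2/3} f = -20x^3 - 50x^2 - (116/3)x - 245/27
(-2(D ∘ E_{3/2} ∘ E_{-2/3})) f = 40x^3 + 100x^2 + (232/3)x + 490/27

the image equals g(x) = 40x^3 + 100x^2 + (232/3)x + 490/27


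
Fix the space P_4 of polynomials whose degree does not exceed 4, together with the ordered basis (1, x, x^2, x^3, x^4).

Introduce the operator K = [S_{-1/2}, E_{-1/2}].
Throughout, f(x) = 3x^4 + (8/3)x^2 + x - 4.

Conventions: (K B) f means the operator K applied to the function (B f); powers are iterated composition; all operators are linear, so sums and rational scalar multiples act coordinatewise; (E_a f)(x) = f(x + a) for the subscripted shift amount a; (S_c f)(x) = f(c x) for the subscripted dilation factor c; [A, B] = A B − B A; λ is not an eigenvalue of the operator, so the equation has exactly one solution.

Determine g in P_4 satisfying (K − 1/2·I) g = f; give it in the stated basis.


write g with unknown coordinates in the stated basis and equate coefficients in (K − 1/2·I) g = f
solving from the highest basis element down gives g = -6x^4 - (9/2)x^3 - (175/48)x^2 - (133/16)x + 2517/128
check: K g = -(9/4)x^3 + (27/32)x^2 - (101/32)x + 1493/256
so K g − 1/2·g = 3x^4 + (8/3)x^2 + x - 4 = f ✓

the image equals g(x) = -6x^4 - (9/2)x^3 - (175/48)x^2 - (133/16)x + 2517/128


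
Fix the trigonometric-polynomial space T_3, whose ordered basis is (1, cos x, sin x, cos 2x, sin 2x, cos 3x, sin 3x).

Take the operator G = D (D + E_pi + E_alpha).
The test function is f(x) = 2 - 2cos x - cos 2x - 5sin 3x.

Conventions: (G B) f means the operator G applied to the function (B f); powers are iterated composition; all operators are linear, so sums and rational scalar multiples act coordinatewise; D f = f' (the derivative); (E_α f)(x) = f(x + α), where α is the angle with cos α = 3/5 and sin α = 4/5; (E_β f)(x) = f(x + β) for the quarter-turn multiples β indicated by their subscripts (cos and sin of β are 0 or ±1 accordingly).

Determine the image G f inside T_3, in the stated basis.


the result is g(x) = (18/5)cos x - (4/5)sin x + (148/25)cos 2x + (36/25)sin 2x + (726/25)cos 3x + (1257/25)sin 3x

D f = 2sin x + 2sin 2x - 15cos 3x
E_pi f = 2 + 2cos x - cos 2x + 5sin 3x
E_alpha f = 2 - (6/5)cos x + (8/5)sin x + (7/25)cos 2x + (24/25)sin 2x - (44/25)cos 3x + (117/25)sin 3x
(D + E_pi + E_alpha) f = 4 + (4/5)cos x + (18/5)sin x - (18/25)cos 2x + (74/25)sin 2x - (419/25)cos 3x + (242/25)sin 3x
D (D + E_pi + E_alpha) f = (18/5)cos x - (4/5)sin x + (148/25)cos 2x + (36/25)sin 2x + (726/25)cos 3x + (1257/25)sin 3x


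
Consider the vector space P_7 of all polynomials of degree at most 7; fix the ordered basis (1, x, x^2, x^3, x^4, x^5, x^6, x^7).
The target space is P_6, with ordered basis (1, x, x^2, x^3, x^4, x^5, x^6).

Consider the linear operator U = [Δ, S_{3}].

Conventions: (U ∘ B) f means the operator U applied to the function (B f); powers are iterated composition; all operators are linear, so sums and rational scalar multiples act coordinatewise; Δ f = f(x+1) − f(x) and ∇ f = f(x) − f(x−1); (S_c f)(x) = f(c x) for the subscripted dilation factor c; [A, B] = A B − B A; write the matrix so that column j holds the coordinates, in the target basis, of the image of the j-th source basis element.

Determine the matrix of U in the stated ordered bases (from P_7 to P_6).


the matrix is [[0, 2, 8, 26, 80, 242, 728, 2186]; [0, 0, 12, 72, 312, 1200, 4356, 15288]; [0, 0, 0, 54, 432, 2340, 10800, 45738]; [0, 0, 0, 0, 216, 2160, 14040, 75600]; [0, 0, 0, 0, 0, 810, 9720, 73710]; [0, 0, 0, 0, 0, 0, 2916, 40824]; [0, 0, 0, 0, 0, 0, 0, 10206]] (rows listed top to bottom)

image of 1: 0
image of x: 2
image of x^2: 12x + 8
image of x^3: 54x^2 + 72x + 26
image of x^4: 216x^3 + 432x^2 + 312x + 80
image of x^5: 810x^4 + 2160x^3 + 2340x^2 + 1200x + 242
image of x^6: 2916x^5 + 9720x^4 + 14040x^3 + 10800x^2 + 4356x + 728
image of x^7: 10206x^6 + 40824x^5 + 73710x^4 + 75600x^3 + 45738x^2 + 15288x + 2186
each image's coordinates form column j of the matrix


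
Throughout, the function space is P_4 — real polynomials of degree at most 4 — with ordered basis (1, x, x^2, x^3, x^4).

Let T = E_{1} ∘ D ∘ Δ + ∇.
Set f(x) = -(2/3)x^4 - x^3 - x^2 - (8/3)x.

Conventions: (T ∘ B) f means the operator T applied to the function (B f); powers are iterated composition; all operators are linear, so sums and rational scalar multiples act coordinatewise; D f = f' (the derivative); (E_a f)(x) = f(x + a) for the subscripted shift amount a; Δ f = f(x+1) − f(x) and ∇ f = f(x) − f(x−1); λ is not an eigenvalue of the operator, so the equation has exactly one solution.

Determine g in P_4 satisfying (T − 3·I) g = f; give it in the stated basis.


the image equals g(x) = (2/9)x^4 + (17/27)x^3 + (38/27)x^2 + (439/81)x + 1549/243

write g with unknown coordinates in the stated basis and equate coefficients in (T − 3·I) g = f
solving from the highest basis element down gives g = (2/9)x^4 + (17/27)x^3 + (38/27)x^2 + (439/81)x + 1549/243
check: T g = (8/9)x^3 + (29/9)x^2 + (367/27)x + 1549/81
so T g − 3·g = -(2/3)x^4 - x^3 - x^2 - (8/3)x = f ✓


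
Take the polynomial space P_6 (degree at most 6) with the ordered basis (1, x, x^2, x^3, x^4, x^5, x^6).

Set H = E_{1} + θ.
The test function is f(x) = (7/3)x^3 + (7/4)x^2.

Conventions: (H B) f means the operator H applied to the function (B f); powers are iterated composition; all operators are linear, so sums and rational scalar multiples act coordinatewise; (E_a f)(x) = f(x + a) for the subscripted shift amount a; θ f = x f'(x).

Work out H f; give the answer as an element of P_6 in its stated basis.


the result is g(x) = (28/3)x^3 + (49/4)x^2 + (21/2)x + 49/12

E_{1} f = (7/3)x^3 + (35/4)x^2 + (21/2)x + 49/12
θ f = 7x^3 + (7/2)x^2
(E_{1} + θ) f = (28/3)x^3 + (49/4)x^2 + (21/2)x + 49/12


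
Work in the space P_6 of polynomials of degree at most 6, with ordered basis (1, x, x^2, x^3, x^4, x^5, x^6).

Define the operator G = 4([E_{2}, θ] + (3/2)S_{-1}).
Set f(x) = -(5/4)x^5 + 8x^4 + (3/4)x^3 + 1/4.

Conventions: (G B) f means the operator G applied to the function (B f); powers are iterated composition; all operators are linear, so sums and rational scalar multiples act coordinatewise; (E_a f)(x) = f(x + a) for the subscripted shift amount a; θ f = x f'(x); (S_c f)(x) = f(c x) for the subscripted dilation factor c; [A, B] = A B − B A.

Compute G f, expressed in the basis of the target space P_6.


g(x) = (15/2)x^5 - 2x^4 - (297/2)x^3 + 354x^2 + 1544x + 2643/2

θ f = -(25/4)x^5 + 32x^4 + (9/4)x^3
E_{2} θ f = -(25/4)x^5 - (61/2)x^4 + (33/4)x^3 + (563/2)x^2 + 551x + 330
E_{2} f = -(5/4)x^5 - (9/2)x^4 + (59/4)x^3 + (193/2)x^2 + 165x + 377/4
θ E_{2} f = -(25/4)x^5 - 18x^4 + (177/4)x^3 + 193x^2 + 165x
[E_{2}, θ] f = -(25/2)x^4 - 36x^3 + (177/2)x^2 + 386x + 330
S_{-1} f = (5/4)x^5 + 8x^4 - (3/4)x^3 + 1/4
((3/2)S_{-1}) f = (15/8)x^5 + 12x^4 - (9/8)x^3 + 3/8
([E_{2}, θ] + (3/2)S_{-1}) f = (15/8)x^5 - (1/2)x^4 - (297/8)x^3 + (177/2)x^2 + 386x + 2643/8
(4([E_{2}, θ] + (3/2)S_{-1})) f = (15/2)x^5 - 2x^4 - (297/2)x^3 + 354x^2 + 1544x + 2643/2


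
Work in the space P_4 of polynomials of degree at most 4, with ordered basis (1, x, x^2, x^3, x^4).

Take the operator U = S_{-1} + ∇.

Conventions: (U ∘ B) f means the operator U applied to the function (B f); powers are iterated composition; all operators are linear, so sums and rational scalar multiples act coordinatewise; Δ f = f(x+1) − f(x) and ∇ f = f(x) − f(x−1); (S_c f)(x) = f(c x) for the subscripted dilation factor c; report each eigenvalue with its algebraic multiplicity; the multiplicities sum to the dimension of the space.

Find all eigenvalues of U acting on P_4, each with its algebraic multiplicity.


image of 1: 1
image of x: -x + 1
image of x^2: x^2 + 2x - 1
image of x^3: -x^3 + 3x^2 - 3x + 1
image of x^4: x^4 + 4x^3 - 6x^2 + 4x - 1
the matrix is upper triangular; its diagonal is (1, -1, 1, -1, 1)
for a triangular matrix the eigenvalues are the diagonal entries, with algebraic multiplicity their repetition count

λ = -1 (multiplicity 2), λ = 1 (multiplicity 3)


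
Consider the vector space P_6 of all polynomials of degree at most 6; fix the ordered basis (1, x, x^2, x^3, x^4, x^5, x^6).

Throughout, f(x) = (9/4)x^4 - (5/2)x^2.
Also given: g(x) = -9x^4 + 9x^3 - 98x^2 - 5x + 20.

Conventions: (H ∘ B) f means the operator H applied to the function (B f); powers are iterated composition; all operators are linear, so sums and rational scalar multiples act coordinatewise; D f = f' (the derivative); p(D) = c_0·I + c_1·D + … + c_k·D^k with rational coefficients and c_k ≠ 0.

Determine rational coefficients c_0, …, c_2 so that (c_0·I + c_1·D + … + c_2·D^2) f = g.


c_0 = -4, c_1 = 1, c_2 = -4

D^0 f = (9/4)x^4 - (5/2)x^2
D^1 f = 9x^3 - 5x
D^2 f = 27x^2 - 5
matching coefficients of g against c_0 f + c_1 Df + … from the top degree down determines the c_i
solution: c_0 = -4, c_1 = 1, c_2 = -4


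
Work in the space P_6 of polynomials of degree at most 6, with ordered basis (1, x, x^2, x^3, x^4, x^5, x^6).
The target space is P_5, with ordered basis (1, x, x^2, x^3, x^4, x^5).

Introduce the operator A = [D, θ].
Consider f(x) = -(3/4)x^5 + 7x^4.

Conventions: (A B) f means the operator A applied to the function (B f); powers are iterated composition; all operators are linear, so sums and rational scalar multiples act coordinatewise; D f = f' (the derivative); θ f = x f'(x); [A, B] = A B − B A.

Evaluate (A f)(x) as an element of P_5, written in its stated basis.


the result is g(x) = -(15/4)x^4 + 28x^3

θ f = -(15/4)x^5 + 28x^4
D θ f = -(75/4)x^4 + 112x^3
D f = -(15/4)x^4 + 28x^3
θ D f = -15x^4 + 84x^3
[D, θ] f = -(15/4)x^4 + 28x^3


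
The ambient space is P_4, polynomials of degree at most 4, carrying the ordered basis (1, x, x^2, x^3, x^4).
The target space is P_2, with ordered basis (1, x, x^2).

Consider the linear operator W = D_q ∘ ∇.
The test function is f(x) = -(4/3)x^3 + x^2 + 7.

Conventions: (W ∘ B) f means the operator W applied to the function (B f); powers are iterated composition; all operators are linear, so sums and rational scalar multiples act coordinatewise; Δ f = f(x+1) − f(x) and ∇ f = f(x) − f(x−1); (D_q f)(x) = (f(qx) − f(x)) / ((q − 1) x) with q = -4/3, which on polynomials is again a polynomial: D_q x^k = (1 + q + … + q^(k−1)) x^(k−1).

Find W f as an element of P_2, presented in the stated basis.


the result is g(x) = (4/3)x + 6

∇ f = -4x^2 + 6x - 7/3
D_q ∇ f = (4/3)x + 6


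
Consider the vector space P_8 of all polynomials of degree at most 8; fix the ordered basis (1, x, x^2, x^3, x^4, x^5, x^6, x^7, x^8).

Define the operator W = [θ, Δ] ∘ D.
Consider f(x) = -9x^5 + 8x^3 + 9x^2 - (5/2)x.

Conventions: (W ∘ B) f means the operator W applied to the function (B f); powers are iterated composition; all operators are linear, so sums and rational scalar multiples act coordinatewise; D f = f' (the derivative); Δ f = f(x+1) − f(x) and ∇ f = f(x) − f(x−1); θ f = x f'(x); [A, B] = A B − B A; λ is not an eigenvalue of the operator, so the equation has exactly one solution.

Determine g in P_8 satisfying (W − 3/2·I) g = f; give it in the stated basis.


write g with unknown coordinates in the stated basis and equate coefficients in (W − 3/2·I) g = f
solving from the highest basis element down gives g = 6x^5 - (256/3)x^3 - 246x^2 + 103x + 1768/3
check: W g = -120x^3 - 360x^2 + 152x + 884
so W g − 3/2·g = -9x^5 + 8x^3 + 9x^2 - (5/2)x = f ✓

g(x) = 6x^5 - (256/3)x^3 - 246x^2 + 103x + 1768/3


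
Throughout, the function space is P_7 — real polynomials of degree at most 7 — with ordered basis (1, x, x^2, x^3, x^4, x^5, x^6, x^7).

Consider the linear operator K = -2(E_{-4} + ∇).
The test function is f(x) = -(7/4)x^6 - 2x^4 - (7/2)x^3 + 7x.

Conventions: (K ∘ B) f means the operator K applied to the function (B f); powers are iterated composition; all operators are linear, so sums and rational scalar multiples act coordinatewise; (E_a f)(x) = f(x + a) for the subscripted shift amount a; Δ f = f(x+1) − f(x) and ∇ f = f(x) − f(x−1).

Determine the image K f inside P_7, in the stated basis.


the result is g(x) = (7/2)x^6 - 63x^5 + (1583/2)x^4 - 4451x^3 + (27369/2)x^2 - 22190x + 29907/2

E_{-4} f = -(7/4)x^6 + 42x^5 - 422x^4 + (4537/2)x^3 - 6870x^2 + 11103x - 7484
∇ f = -(21/2)x^5 + (105/4)x^4 - 43x^3 + (111/4)x^2 - 8x + 29/4
(E_{-4} + ∇) f = -(7/4)x^6 + (63/2)x^5 - (1583/4)x^4 + (4451/2)x^3 - (27369/4)x^2 + 11095x - 29907/4
(-2(E_{-4} + ∇)) f = (7/2)x^6 - 63x^5 + (1583/2)x^4 - 4451x^3 + (27369/2)x^2 - 22190x + 29907/2


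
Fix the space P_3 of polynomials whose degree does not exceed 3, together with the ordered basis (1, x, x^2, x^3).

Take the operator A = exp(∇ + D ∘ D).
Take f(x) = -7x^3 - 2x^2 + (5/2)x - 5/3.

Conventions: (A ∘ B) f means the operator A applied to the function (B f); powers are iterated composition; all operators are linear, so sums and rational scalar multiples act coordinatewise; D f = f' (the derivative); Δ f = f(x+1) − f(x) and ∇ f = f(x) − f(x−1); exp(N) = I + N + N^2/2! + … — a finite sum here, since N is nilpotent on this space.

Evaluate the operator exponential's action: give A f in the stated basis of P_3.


the result is g(x) = -7x^3 - 23x^2 - (87/2)x - 229/6

order-1 term: -21x^2 - 25x - 13/2
order-2 term: -21x - 23
order-3 term: -7
the series for exp(∇ + D ∘ D) f terminates at order 3
exp(∇ + D ∘ D) f = -7x^3 - 23x^2 - (87/2)x - 229/6


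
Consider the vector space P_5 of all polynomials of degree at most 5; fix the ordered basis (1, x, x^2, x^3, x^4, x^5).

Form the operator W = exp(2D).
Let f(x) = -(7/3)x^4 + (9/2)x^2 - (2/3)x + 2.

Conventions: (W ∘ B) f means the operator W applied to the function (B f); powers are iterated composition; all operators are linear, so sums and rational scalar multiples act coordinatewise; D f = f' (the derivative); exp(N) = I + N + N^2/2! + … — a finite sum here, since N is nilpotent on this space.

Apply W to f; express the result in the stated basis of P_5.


order-1 term: -(56/3)x^3 + 18x - 4/3
order-2 term: -56x^2 + 18
order-3 term: -(224/3)x
order-4 term: -112/3
the series for exp(2D) f terminates at order 4
exp(2D) f = -(7/3)x^4 - (56/3)x^3 - (103/2)x^2 - (172/3)x - 56/3

the image equals g(x) = -(7/3)x^4 - (56/3)x^3 - (103/2)x^2 - (172/3)x - 56/3


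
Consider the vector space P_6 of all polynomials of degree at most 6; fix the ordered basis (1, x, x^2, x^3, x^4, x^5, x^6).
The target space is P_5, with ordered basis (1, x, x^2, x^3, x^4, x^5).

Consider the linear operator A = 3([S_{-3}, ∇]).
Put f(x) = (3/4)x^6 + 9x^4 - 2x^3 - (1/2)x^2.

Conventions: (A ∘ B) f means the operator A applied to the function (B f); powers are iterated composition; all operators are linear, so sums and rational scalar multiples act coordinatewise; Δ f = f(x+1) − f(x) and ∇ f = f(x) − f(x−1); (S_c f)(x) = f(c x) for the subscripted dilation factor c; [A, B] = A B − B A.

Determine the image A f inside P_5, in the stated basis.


the image equals g(x) = -13122x^5 + 21870x^4 - 45684x^3 + 35316x^2 - 18486x + 3618

∇ f = (9/2)x^5 - (45/4)x^4 + 51x^3 - (285/4)x^2 + (91/2)x - 45/4
S_{-3} ∇ f = -(2187/2)x^5 - (3645/4)x^4 - 1377x^3 - (2565/4)x^2 - (273/2)x - 45/4
S_{-3} f = (2187/4)x^6 + 729x^4 + 54x^3 - (9/2)x^2
∇ S_{-3} f = (6561/2)x^5 - (32805/4)x^4 + 13851x^3 - (49653/4)x^2 + (12051/2)x - 4869/4
[S_{-3}, ∇] f = -4374x^5 + 7290x^4 - 15228x^3 + 11772x^2 - 6162x + 1206
(3([S_{-3}, ∇])) f = -13122x^5 + 21870x^4 - 45684x^3 + 35316x^2 - 18486x + 3618


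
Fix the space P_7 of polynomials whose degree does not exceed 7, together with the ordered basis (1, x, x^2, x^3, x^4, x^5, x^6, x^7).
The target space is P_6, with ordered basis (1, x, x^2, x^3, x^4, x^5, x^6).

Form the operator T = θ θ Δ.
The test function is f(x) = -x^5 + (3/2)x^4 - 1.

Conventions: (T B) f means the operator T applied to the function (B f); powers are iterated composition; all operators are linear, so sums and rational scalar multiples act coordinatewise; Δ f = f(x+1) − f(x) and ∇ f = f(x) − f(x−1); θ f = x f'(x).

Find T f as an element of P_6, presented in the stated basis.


Δ f = -5x^4 - 4x^3 - x^2 + x + 1/2
θ Δ f = -20x^4 - 12x^3 - 2x^2 + x
θ θ Δ f = -80x^4 - 36x^3 - 4x^2 + x

the image equals g(x) = -80x^4 - 36x^3 - 4x^2 + x


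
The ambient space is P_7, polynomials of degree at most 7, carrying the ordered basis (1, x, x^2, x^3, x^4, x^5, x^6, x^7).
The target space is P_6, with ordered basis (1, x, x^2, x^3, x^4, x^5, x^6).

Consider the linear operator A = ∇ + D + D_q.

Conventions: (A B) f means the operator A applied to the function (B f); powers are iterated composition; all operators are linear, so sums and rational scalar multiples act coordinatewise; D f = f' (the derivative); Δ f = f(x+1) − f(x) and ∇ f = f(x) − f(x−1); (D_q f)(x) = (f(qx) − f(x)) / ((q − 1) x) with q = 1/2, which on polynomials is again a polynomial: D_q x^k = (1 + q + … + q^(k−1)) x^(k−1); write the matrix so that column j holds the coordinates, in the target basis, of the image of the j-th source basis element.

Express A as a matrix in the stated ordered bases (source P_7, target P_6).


the matrix is [[0, 3, -1, 1, -1, 1, -1, 1]; [0, 0, 11/2, -3, 4, -5, 6, -7]; [0, 0, 0, 31/4, -6, 10, -15, 21]; [0, 0, 0, 0, 79/8, -10, 20, -35]; [0, 0, 0, 0, 0, 191/16, -15, 35]; [0, 0, 0, 0, 0, 0, 447/32, -21]; [0, 0, 0, 0, 0, 0, 0, 1023/64]] (rows listed top to bottom)

image of 1: 0
image of x: 3
image of x^2: (11/2)x - 1
image of x^3: (31/4)x^2 - 3x + 1
image of x^4: (79/8)x^3 - 6x^2 + 4x - 1
image of x^5: (191/16)x^4 - 10x^3 + 10x^2 - 5x + 1
image of x^6: (447/32)x^5 - 15x^4 + 20x^3 - 15x^2 + 6x - 1
image of x^7: (1023/64)x^6 - 21x^5 + 35x^4 - 35x^3 + 21x^2 - 7x + 1
each image's coordinates form column j of the matrix


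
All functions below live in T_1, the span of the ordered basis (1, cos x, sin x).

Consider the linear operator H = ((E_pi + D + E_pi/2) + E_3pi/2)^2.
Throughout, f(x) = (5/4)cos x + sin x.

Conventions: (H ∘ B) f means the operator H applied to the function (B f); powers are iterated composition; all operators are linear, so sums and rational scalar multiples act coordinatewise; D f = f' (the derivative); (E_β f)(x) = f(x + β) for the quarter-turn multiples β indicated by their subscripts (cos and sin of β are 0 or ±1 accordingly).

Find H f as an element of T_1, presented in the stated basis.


E_pi f = -(5/4)cos x - sin x
D f = cos x - (5/4)sin x
E_pi/2 f = cos x - (5/4)sin x
(E_pi + D + E_pi/2) f = (3/4)cos x - (7/2)sin x
E_3pi/2 f = -cos x + (5/4)sin x
((E_pi + D + E_pi/2) + E_3pi/2) f = -(1/4)cos x - (9/4)sin x
E_pi ((E_pi + D + E_pi/2) + E_3pi/2) f = (1/4)cos x + (9/4)sin x
D ((E_pi + D + E_pi/2) + E_3pi/2) f = -(9/4)cos x + (1/4)sin x
E_pi/2 ((E_pi + D + E_pi/2) + E_3pi/2) f = -(9/4)cos x + (1/4)sin x
(E_pi + D + E_pi/2) ((E_pi + D + E_pi/2) + E_3pi/2) f = -(17/4)cos x + (11/4)sin x
E_3pi/2 ((E_pi + D + E_pi/2) + E_3pi/2) f = (9/4)cos x - (1/4)sin x
((E_pi + D + E_pi/2) + E_3pi/2) ((E_pi + D + E_pi/2) + E_3pi/2) f = -2cos x + (5/2)sin x

the result is g(x) = -2cos x + (5/2)sin x


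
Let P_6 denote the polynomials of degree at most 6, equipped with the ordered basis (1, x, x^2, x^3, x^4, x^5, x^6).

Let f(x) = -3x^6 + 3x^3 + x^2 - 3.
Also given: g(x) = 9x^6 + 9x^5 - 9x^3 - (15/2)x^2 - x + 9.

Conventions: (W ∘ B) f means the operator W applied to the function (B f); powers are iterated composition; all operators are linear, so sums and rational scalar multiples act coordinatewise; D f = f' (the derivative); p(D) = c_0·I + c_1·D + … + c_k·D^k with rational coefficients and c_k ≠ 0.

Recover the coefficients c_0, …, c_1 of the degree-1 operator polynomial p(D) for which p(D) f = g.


D^0 f = -3x^6 + 3x^3 + x^2 - 3
D^1 f = -18x^5 + 9x^2 + 2x
matching coefficients of g against c_0 f + c_1 Df + … from the top degree down determines the c_i
solution: c_0 = -3, c_1 = -1/2

p(D) = -3·I − (1/2)·D, i.e. c_0 = -3, c_1 = -1/2


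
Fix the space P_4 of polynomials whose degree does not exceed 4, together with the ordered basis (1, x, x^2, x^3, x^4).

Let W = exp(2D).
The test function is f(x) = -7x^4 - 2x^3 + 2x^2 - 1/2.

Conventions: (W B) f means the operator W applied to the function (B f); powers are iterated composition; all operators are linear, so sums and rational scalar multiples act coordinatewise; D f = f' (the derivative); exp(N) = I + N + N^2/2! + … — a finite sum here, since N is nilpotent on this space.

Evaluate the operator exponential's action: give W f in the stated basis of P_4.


the result is g(x) = -7x^4 - 58x^3 - 178x^2 - 240x - 241/2

order-1 term: -56x^3 - 12x^2 + 8x
order-2 term: -168x^2 - 24x + 8
order-3 term: -224x - 16
order-4 term: -112
the series for exp(2D) f terminates at order 4
exp(2D) f = -7x^4 - 58x^3 - 178x^2 - 240x - 241/2


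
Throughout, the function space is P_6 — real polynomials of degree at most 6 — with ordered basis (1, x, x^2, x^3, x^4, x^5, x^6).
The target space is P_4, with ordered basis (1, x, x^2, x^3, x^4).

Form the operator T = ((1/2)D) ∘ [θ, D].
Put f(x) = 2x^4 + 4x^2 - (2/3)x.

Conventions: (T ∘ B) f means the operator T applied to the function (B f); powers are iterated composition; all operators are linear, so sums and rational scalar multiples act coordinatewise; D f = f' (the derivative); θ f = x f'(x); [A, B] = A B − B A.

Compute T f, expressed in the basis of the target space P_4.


D f = 8x^3 + 8x - 2/3
θ D f = 24x^3 + 8x
θ f = 8x^4 + 8x^2 - (2/3)x
D θ f = 32x^3 + 16x - 2/3
[θ, D] f = -8x^3 - 8x + 2/3
D [θ, D] f = -24x^2 - 8
((1/2)D) [θ, D] f = -12x^2 - 4

the image equals g(x) = -12x^2 - 4


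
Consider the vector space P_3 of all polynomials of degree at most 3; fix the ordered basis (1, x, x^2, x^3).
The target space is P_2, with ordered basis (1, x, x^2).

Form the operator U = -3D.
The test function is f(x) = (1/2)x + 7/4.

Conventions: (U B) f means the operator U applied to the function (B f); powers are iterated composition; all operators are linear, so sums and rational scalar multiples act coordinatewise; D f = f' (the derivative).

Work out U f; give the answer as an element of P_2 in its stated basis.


g(x) = -3/2

D f = 1/2
(-3D) f = -3/2


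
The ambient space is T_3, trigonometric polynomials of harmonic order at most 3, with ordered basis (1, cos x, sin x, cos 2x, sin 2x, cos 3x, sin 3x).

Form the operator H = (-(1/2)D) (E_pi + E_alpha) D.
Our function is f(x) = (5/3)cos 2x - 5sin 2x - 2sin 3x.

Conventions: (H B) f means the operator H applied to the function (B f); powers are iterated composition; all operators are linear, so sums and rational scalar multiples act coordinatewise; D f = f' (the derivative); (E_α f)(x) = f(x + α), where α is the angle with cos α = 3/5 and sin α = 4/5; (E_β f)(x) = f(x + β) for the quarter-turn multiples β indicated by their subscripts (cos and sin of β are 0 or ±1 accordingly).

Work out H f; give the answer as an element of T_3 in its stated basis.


the image equals g(x) = -(36/5)cos 2x - (52/5)sin 2x - (396/125)cos 3x + (2178/125)sin 3x

D f = -10cos 2x - (10/3)sin 2x - 6cos 3x
E_pi D f = -10cos 2x - (10/3)sin 2x + 6cos 3x
E_alpha D f = -(2/5)cos 2x + (158/15)sin 2x + (702/125)cos 3x + (264/125)sin 3x
(E_pi + E_alpha) D f = -(52/5)cos 2x + (36/5)sin 2x + (1452/125)cos 3x + (264/125)sin 3x
D (E_pi + E_alpha) D f = (72/5)cos 2x + (104/5)sin 2x + (792/125)cos 3x - (4356/125)sin 3x
(-(1/2)D) (E_pi + E_alpha) D f = -(36/5)cos 2x - (52/5)sin 2x - (396/125)cos 3x + (2178/125)sin 3x


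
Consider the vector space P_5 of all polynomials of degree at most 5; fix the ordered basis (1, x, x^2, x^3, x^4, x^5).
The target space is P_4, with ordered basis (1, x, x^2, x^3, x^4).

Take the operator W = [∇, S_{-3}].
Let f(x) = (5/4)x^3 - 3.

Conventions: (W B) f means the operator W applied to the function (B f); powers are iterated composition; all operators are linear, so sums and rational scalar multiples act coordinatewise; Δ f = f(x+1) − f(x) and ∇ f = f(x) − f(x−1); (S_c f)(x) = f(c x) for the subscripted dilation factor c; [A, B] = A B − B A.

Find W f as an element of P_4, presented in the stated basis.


the image equals g(x) = -135x^2 + 90x - 35

S_{-3} f = -(135/4)x^3 - 3
∇ S_{-3} f = -(405/4)x^2 + (405/4)x - 135/4
∇ f = (15/4)x^2 - (15/4)x + 5/4
S_{-3} ∇ f = (135/4)x^2 + (45/4)x + 5/4
[∇, S_{-3}] f = -135x^2 + 90x - 35


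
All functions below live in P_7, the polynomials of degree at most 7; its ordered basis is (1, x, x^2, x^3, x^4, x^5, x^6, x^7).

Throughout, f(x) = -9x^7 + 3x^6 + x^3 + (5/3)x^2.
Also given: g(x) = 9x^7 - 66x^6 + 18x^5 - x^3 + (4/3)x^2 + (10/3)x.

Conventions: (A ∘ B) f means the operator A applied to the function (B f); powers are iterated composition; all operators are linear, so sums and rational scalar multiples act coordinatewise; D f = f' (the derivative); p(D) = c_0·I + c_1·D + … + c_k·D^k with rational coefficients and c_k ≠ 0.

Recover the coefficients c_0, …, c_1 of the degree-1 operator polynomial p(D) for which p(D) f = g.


D^0 f = -9x^7 + 3x^6 + x^3 + (5/3)x^2
D^1 f = -63x^6 + 18x^5 + 3x^2 + (10/3)x
matching coefficients of g against c_0 f + c_1 Df + … from the top degree down determines the c_i
solution: c_0 = -1, c_1 = 1

c_0 = -1, c_1 = 1


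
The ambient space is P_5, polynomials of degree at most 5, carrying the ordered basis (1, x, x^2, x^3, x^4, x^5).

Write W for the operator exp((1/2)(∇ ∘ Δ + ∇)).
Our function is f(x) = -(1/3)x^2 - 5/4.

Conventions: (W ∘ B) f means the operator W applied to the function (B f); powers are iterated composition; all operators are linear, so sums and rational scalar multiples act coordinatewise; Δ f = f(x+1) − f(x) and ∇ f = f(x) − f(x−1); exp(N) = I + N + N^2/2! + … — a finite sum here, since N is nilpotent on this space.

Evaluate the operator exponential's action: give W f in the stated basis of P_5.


order-1 term: -(1/3)x - 1/6
order-2 term: -1/12
the series for exp((1/2)(∇ ∘ Δ + ∇)) f terminates at order 2
exp((1/2)(∇ ∘ Δ + ∇)) f = -(1/3)x^2 - (1/3)x - 3/2

the image equals g(x) = -(1/3)x^2 - (1/3)x - 3/2


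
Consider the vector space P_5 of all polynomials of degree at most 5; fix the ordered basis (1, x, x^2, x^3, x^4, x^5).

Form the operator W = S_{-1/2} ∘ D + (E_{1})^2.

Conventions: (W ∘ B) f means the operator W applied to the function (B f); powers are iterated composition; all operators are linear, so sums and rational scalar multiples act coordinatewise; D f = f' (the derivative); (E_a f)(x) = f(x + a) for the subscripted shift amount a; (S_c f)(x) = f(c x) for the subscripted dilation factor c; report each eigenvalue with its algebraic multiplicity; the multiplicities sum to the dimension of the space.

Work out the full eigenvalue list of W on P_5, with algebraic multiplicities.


λ = 1 (multiplicity 6)

image of 1: 1
image of x: x + 3
image of x^2: x^2 + 3x + 4
image of x^3: x^3 + (27/4)x^2 + 12x + 8
image of x^4: x^4 + (15/2)x^3 + 24x^2 + 32x + 16
image of x^5: x^5 + (165/16)x^4 + 40x^3 + 80x^2 + 80x + 32
the matrix is upper triangular; its diagonal is (1, 1, 1, 1, 1, 1)
for a triangular matrix the eigenvalues are the diagonal entries, with algebraic multiplicity their repetition count


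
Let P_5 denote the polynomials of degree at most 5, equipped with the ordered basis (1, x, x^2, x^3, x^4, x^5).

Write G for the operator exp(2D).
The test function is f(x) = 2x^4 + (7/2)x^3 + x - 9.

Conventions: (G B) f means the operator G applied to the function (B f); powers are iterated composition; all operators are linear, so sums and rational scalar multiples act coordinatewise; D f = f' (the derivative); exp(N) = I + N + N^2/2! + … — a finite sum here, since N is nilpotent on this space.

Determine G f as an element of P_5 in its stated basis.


order-1 term: 16x^3 + 21x^2 + 2
order-2 term: 48x^2 + 42x
order-3 term: 64x + 28
order-4 term: 32
the series for exp(2D) f terminates at order 4
exp(2D) f = 2x^4 + (39/2)x^3 + 69x^2 + 107x + 53

g(x) = 2x^4 + (39/2)x^3 + 69x^2 + 107x + 53


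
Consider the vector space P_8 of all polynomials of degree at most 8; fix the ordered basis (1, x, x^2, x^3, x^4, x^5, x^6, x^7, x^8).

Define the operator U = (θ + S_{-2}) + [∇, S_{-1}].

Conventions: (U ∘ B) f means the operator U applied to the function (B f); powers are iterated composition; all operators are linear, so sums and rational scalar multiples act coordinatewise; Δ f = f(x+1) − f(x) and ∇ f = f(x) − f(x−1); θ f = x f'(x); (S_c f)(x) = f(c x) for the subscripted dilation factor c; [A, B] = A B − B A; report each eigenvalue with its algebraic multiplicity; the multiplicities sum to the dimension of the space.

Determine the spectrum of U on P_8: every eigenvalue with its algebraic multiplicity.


image of 1: 1
image of x: -x - 2
image of x^2: 6x^2 + 4x
image of x^3: -5x^3 - 6x^2 - 2
image of x^4: 20x^4 + 8x^3 + 8x
image of x^5: -27x^5 - 10x^4 - 20x^2 - 2
image of x^6: 70x^6 + 12x^5 + 40x^3 + 12x
image of x^7: -121x^7 - 14x^6 - 70x^4 - 42x^2 - 2
image of x^8: 264x^8 + 16x^7 + 112x^5 + 112x^3 + 16x
the matrix is upper triangular; its diagonal is (1, -1, 6, -5, 20, -27, 70, -121, 264)
for a triangular matrix the eigenvalues are the diagonal entries, with algebraic multiplicity their repetition count

λ = -121 (multiplicity 1), λ = -27 (multiplicity 1), λ = -5 (multiplicity 1), λ = -1 (multiplicity 1), λ = 1 (multiplicity 1), λ = 6 (multiplicity 1), λ = 20 (multiplicity 1), λ = 70 (multiplicity 1), λ = 264 (multiplicity 1)


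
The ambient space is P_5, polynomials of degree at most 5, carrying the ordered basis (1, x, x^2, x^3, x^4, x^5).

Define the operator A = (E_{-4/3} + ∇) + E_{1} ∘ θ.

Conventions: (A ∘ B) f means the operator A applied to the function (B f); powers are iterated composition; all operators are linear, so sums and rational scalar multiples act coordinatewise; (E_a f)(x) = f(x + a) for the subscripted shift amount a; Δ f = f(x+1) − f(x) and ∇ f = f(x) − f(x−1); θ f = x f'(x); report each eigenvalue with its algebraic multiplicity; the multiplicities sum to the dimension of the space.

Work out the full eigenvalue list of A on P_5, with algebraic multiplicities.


image of 1: 1
image of x: 2x + 2/3
image of x^2: 3x^2 + (10/3)x + 25/9
image of x^3: 4x^3 + 8x^2 + (34/3)x + 44/27
image of x^4: 5x^4 + (44/3)x^3 + (86/3)x^2 + (284/27)x + 499/81
image of x^5: 6x^5 + (70/3)x^4 + (520/9)x^3 + (980/27)x^2 + (2900/81)x + 434/243
the matrix is upper triangular; its diagonal is (1, 2, 3, 4, 5, 6)
for a triangular matrix the eigenvalues are the diagonal entries, with algebraic multiplicity their repetition count

λ = 1 (multiplicity 1), λ = 2 (multiplicity 1), λ = 3 (multiplicity 1), λ = 4 (multiplicity 1), λ = 5 (multiplicity 1), λ = 6 (multiplicity 1)


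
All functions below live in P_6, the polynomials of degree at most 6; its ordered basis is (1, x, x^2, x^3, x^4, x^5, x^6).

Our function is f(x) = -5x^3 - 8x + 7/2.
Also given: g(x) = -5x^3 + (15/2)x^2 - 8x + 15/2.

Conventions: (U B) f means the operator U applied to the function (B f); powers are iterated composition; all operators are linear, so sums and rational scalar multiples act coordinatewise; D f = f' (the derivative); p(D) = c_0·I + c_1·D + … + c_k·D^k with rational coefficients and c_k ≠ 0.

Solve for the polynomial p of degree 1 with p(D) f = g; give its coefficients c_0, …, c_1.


D^0 f = -5x^3 - 8x + 7/2
D^1 f = -15x^2 - 8
matching coefficients of g against c_0 f + c_1 Df + … from the top degree down determines the c_i
solution: c_0 = 1, c_1 = -1/2

c_0 = 1, c_1 = -1/2
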